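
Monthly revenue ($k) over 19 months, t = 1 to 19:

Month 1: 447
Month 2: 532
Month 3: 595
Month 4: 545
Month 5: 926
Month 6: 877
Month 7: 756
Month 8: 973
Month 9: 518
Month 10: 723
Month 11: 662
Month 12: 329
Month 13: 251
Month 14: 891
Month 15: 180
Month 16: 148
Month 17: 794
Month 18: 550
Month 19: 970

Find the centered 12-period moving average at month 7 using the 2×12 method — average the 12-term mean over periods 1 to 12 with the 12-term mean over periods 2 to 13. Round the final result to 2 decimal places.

Sum over 1–12: 447 + 532 + 595 + 545 + 926 + 877 + 756 + 973 + 518 + 723 + 662 + 329 = 7883
Sum over 2–13: 532 + 595 + 545 + 926 + 877 + 756 + 973 + 518 + 723 + 662 + 329 + 251 = 7687
CMA at t=7 = (7883 + 7687) / (2·12) = 15570 / 24 = 648.75

648.75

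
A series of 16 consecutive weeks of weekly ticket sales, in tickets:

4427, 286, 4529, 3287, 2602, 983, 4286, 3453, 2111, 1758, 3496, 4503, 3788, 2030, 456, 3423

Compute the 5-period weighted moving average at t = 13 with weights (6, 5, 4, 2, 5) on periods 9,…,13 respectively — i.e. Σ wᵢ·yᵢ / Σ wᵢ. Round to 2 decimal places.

Weighted sum: 6·2111 + 5·1758 + 4·3496 + 2·4503 + 5·3788 = 12666 + 8790 + 13984 + 9006 + 18940 = 63386
Weight total: 6 + 5 + 4 + 2 + 5 = 22
WMA = 63386 / 22 = 2881.18

2881.18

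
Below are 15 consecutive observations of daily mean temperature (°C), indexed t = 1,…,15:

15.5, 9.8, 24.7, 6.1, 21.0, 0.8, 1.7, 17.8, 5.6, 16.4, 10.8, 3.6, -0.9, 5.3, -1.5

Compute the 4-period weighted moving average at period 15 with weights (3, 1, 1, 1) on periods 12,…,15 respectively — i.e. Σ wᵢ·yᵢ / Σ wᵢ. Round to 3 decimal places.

Weighted sum: 3·3.6 + 1·-0.9 + 1·5.3 + 1·-1.5 = 10.8 + -0.9 + 5.3 + -1.5 = 13.7
Weight total: 3 + 1 + 1 + 1 = 6
WMA = 13.7 / 6 = 2.283

2.283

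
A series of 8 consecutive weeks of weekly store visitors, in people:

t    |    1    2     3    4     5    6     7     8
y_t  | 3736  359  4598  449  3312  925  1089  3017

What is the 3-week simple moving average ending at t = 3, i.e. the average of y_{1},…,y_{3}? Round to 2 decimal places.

Sum of periods 1–3: 3736 + 359 + 4598 = 8693
Divide by 3: 8693 / 3 = 2897.67

2897.67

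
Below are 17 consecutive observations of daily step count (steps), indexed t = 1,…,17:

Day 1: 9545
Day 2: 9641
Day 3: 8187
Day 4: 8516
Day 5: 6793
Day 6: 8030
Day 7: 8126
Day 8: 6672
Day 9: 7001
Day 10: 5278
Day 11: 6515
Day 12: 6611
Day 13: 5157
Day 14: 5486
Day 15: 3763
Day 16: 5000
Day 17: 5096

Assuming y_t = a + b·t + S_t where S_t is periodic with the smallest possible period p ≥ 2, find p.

First differences y_{t+1} − y_t: 96, -1454, 329, -1723, 1237, 96, -1454, 329, -1723, 1237, 96, -1454, …
The difference pattern repeats every 5 terms and not for any smaller step, so p = 5.

5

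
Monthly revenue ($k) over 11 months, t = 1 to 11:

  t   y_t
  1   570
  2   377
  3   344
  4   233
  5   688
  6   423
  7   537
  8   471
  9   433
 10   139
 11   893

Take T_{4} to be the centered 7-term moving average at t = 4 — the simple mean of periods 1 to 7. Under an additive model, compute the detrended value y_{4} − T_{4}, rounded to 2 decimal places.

-220.14

Trend T_4 = (570 + 377 + 344 + 233 + 688 + 423 + 537) / 7 = 3172/7 = 453.1429
Detrended value: 233 − 453.1429 = -220.14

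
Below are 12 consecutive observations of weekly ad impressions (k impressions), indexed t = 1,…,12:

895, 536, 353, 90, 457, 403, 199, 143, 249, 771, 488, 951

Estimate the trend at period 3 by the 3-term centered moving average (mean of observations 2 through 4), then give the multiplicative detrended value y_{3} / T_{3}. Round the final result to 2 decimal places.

Trend T_3 = (536 + 353 + 90) / 3 = 979/3 = 326.3333
Ratio to trend: 353 / 326.3333 = 1.08

1.08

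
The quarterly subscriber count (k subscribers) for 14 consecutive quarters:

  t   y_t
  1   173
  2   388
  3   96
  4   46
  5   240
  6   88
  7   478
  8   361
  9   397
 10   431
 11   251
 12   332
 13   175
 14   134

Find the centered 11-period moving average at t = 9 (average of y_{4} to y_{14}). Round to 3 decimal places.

Sum of periods 4–14: 46 + 240 + 88 + 478 + 361 + 397 + 431 + 251 + 332 + 175 + 134 = 2933
Divide by 11: 2933 / 11 = 266.636

266.636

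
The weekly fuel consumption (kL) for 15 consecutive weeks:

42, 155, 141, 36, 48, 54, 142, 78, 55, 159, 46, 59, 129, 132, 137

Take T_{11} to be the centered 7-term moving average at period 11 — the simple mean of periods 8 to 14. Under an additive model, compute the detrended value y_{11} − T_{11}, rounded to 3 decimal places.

Trend T_11 = (78 + 55 + 159 + 46 + 59 + 129 + 132) / 7 = 658/7 = 94.00000
Detrended value: 46 − 94.00000 = -48.000

-48.000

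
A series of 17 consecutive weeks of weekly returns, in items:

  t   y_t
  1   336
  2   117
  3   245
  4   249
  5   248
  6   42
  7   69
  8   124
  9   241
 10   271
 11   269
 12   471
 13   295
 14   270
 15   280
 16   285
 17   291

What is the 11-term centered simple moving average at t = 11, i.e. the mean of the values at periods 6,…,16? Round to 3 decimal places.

Sum of periods 6–16: 42 + 69 + 124 + 241 + 271 + 269 + 471 + 295 + 270 + 280 + 285 = 2617
Divide by 11: 2617 / 11 = 237.909

237.909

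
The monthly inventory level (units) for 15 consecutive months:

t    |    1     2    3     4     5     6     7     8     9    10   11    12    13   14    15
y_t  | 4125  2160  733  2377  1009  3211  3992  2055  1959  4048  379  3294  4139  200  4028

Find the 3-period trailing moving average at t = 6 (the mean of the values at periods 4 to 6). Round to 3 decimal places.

Sum of periods 4–6: 2377 + 1009 + 3211 = 6597
Divide by 3: 6597 / 3 = 2199.000

2199.000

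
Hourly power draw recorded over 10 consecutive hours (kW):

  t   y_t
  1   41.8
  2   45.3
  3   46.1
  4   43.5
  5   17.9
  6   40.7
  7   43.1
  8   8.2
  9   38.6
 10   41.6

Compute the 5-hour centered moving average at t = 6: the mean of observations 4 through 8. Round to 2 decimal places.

Sum of periods 4–8: 43.5 + 17.9 + 40.7 + 43.1 + 8.2 = 153.4
Divide by 5: 153.4 / 5 = 30.68

30.68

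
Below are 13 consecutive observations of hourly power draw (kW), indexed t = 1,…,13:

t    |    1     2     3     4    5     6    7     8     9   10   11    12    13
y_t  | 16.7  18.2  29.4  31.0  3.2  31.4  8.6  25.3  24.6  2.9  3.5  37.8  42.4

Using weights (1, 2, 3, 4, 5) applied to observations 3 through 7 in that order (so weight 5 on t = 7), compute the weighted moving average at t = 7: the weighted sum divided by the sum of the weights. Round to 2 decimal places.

Weighted sum: 1·29.4 + 2·31.0 + 3·3.2 + 4·31.4 + 5·8.6 = 29.4 + 62.0 + 9.6 + 125.6 + 43.0 = 269.6
Weight total: 1 + 2 + 3 + 4 + 5 = 15
WMA = 269.6 / 15 = 17.97

17.97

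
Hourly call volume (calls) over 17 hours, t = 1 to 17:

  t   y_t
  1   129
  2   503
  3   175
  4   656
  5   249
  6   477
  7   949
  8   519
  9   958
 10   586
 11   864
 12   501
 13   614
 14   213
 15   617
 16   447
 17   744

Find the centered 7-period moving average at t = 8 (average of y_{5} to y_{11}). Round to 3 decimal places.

Sum of periods 5–11: 249 + 477 + 949 + 519 + 958 + 586 + 864 = 4602
Divide by 7: 4602 / 7 = 657.429

657.429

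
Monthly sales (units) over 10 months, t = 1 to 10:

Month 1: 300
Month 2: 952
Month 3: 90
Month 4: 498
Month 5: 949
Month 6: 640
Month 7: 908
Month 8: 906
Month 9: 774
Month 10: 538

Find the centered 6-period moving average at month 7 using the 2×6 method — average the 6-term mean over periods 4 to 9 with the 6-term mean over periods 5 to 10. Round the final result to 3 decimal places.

Sum over 4–9: 498 + 949 + 640 + 908 + 906 + 774 = 4675
Sum over 5–10: 949 + 640 + 908 + 906 + 774 + 538 = 4715
CMA at t=7 = (4675 + 4715) / (2·6) = 9390 / 12 = 782.500

782.500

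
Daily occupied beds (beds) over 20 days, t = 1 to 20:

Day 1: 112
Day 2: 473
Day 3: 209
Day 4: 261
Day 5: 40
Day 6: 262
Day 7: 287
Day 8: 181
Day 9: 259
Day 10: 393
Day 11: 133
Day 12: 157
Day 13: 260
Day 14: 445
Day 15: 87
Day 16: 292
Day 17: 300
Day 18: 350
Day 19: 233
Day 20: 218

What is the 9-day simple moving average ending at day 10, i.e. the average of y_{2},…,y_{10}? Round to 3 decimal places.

Sum of periods 2–10: 473 + 209 + 261 + 40 + 262 + 287 + 181 + 259 + 393 = 2365
Divide by 9: 2365 / 9 = 262.778

262.778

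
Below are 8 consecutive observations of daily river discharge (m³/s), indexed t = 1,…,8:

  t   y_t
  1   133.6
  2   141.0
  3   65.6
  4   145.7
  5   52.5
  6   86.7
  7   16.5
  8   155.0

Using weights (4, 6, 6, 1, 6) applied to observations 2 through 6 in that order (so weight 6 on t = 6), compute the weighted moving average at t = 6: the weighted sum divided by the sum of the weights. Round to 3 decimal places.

104.543

Weighted sum: 4·141.0 + 6·65.6 + 6·145.7 + 1·52.5 + 6·86.7 = 564.0 + 393.6 + 874.2 + 52.5 + 520.2 = 2404.5
Weight total: 4 + 6 + 6 + 1 + 6 = 23
WMA = 2404.5 / 23 = 104.543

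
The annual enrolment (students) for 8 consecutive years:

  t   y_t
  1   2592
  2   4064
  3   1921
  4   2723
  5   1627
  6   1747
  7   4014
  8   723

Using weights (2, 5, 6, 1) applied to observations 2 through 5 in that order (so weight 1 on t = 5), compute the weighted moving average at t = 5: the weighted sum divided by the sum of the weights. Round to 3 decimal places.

2549.857

Weighted sum: 2·4064 + 5·1921 + 6·2723 + 1·1627 = 8128 + 9605 + 16338 + 1627 = 35698
Weight total: 2 + 5 + 6 + 1 = 14
WMA = 35698 / 14 = 2549.857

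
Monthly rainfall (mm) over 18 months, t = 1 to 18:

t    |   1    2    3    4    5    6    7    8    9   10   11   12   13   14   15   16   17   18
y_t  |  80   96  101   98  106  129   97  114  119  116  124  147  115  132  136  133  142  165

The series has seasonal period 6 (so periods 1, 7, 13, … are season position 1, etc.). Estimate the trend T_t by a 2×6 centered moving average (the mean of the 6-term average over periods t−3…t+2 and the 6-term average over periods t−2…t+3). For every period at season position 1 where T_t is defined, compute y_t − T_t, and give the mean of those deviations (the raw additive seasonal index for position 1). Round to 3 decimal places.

Season position 1 occurs at t = 7, 13 (where T_t is defined).
t=7: T_7 = 112.00000; y_7 − T_7 = 97 − 112.00000 = -15.00000
t=13: T_13 = 129.75000; y_13 − T_13 = 115 − 129.75000 = -14.75000
Mean deviation: (-15.00000 + -14.75000) / 2 = -14.875

-14.875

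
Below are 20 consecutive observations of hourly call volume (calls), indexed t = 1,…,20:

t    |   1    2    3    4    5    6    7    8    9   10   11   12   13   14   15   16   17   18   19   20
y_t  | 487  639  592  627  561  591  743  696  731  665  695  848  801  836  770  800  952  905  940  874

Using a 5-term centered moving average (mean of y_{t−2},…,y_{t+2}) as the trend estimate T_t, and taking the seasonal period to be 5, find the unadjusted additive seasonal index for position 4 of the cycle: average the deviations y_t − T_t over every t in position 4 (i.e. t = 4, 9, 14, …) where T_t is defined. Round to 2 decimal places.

25.00

Season position 4 occurs at t = 4, 9, 14 (where T_t is defined).
t=4: T_4 = 602.0000; y_4 − T_4 = 627 − 602.0000 = 25.0000
t=9: T_9 = 706.0000; y_9 − T_9 = 731 − 706.0000 = 25.0000
t=14: T_14 = 811.0000; y_14 − T_14 = 836 − 811.0000 = 25.0000
Mean deviation: (25.0000 + 25.0000 + 25.0000) / 3 = 25.00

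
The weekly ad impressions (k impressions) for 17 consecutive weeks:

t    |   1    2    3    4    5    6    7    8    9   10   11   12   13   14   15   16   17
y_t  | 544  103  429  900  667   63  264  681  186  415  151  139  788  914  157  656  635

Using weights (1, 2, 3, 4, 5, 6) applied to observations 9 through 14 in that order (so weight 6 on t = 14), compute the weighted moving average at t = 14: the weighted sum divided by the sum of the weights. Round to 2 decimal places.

Weighted sum: 1·186 + 2·415 + 3·151 + 4·139 + 5·788 + 6·914 = 186 + 830 + 453 + 556 + 3940 + 5484 = 11449
Weight total: 1 + 2 + 3 + 4 + 5 + 6 = 21
WMA = 11449 / 21 = 545.19

545.19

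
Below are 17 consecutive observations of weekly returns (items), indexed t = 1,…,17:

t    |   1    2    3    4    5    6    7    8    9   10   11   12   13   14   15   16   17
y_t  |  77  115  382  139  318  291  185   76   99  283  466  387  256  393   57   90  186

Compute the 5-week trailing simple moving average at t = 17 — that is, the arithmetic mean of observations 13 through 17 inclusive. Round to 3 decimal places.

196.400

Sum of periods 13–17: 256 + 393 + 57 + 90 + 186 = 982
Divide by 5: 982 / 5 = 196.400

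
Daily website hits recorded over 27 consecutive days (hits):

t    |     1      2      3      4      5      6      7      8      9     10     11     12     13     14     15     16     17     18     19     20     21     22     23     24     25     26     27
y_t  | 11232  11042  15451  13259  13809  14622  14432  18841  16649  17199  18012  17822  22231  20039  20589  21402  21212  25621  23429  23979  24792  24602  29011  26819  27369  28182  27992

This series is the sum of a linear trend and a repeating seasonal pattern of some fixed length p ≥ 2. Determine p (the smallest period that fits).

5

First differences y_{t+1} − y_t: -190, 4409, -2192, 550, 813, -190, 4409, -2192, 550, 813, -190, 4409, …
The difference pattern repeats every 5 terms and not for any smaller step, so p = 5.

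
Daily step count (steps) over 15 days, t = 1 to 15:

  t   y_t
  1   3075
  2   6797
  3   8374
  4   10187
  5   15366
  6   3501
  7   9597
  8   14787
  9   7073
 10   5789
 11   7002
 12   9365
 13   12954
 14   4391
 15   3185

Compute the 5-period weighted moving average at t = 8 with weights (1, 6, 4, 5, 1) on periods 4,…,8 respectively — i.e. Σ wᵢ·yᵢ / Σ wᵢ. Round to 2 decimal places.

10538.76

Weighted sum: 1·10187 + 6·15366 + 4·3501 + 5·9597 + 1·14787 = 10187 + 92196 + 14004 + 47985 + 14787 = 179159
Weight total: 1 + 6 + 4 + 5 + 1 = 17
WMA = 179159 / 17 = 10538.76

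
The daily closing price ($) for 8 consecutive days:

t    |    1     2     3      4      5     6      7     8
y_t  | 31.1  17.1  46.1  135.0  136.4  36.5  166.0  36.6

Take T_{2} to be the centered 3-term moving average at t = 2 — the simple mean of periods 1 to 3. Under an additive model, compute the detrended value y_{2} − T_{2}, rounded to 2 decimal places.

Trend T_2 = (31.1 + 17.1 + 46.1) / 3 = 94.3/3 = 31.4333
Detrended value: 17.1 − 31.4333 = -14.33

-14.33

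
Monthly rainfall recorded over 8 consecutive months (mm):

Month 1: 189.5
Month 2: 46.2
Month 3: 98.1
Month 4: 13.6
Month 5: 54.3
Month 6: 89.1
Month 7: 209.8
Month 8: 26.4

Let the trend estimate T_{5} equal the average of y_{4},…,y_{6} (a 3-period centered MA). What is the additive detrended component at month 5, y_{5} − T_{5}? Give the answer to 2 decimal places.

1.97

Trend T_5 = (13.6 + 54.3 + 89.1) / 3 = 157.0/3 = 52.3333
Detrended value: 54.3 − 52.3333 = 1.97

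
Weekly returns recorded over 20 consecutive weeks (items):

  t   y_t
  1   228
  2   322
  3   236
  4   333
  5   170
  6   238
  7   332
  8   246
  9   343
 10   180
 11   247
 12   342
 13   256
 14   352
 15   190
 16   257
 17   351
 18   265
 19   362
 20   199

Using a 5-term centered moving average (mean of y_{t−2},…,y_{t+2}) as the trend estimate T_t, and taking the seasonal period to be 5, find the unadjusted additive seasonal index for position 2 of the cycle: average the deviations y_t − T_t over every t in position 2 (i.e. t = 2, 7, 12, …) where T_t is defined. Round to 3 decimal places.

66.267

Season position 2 occurs at t = 7, 12, 17 (where T_t is defined).
t=7: T_7 = 265.80000; y_7 − T_7 = 332 − 265.80000 = 66.20000
t=12: T_12 = 275.40000; y_12 − T_12 = 342 − 275.40000 = 66.60000
t=17: T_17 = 285.00000; y_17 − T_17 = 351 − 285.00000 = 66.00000
Mean deviation: (66.20000 + 66.60000 + 66.00000) / 3 = 66.267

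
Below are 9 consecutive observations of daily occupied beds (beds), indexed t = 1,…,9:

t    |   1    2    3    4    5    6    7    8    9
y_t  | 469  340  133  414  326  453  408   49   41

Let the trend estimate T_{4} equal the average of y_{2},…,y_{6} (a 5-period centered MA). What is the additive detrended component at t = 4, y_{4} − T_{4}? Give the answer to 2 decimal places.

Trend T_4 = (340 + 133 + 414 + 326 + 453) / 5 = 1666/5 = 333.2000
Detrended value: 414 − 333.2000 = 80.80

80.80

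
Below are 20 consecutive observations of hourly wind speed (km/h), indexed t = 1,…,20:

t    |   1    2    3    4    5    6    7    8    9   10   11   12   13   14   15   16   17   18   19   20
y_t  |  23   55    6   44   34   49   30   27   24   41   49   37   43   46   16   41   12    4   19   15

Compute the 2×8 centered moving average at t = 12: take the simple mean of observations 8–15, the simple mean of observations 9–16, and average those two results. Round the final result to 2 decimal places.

Sum over 8–15: 27 + 24 + 41 + 49 + 37 + 43 + 46 + 16 = 283
Sum over 9–16: 24 + 41 + 49 + 37 + 43 + 46 + 16 + 41 = 297
CMA at t=12 = (283 + 297) / (2·8) = 580 / 16 = 36.25

36.25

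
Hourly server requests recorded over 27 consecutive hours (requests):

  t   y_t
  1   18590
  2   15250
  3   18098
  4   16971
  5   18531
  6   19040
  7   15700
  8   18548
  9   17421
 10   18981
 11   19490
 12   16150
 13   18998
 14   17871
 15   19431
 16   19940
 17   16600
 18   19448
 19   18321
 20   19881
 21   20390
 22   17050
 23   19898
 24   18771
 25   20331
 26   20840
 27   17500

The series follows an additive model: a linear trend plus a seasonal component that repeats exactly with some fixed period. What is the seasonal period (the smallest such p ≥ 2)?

First differences y_{t+1} − y_t: -3340, 2848, -1127, 1560, 509, -3340, 2848, -1127, 1560, 509, -3340, 2848, …
The difference pattern repeats every 5 terms and not for any smaller step, so p = 5.

5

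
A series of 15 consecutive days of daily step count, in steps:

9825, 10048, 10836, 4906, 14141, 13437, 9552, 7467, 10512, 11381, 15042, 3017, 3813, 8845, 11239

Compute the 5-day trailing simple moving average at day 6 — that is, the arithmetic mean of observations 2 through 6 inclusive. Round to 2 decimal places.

10673.60

Sum of periods 2–6: 10048 + 10836 + 4906 + 14141 + 13437 = 53368
Divide by 5: 53368 / 5 = 10673.60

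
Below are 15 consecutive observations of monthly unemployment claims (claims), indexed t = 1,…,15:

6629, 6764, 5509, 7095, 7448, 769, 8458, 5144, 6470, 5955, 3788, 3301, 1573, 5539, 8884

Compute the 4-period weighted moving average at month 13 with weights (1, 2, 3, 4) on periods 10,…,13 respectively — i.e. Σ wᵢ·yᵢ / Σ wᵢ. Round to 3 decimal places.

2972.600

Weighted sum: 1·5955 + 2·3788 + 3·3301 + 4·1573 = 5955 + 7576 + 9903 + 6292 = 29726
Weight total: 1 + 2 + 3 + 4 = 10
WMA = 29726 / 10 = 2972.600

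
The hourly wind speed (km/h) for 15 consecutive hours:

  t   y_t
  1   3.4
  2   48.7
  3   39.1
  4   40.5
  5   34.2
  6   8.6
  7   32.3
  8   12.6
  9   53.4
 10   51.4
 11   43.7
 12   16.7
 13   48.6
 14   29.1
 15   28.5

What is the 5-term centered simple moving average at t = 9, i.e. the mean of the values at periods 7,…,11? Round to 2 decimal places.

Sum of periods 7–11: 32.3 + 12.6 + 53.4 + 51.4 + 43.7 = 193.4
Divide by 5: 193.4 / 5 = 38.68

38.68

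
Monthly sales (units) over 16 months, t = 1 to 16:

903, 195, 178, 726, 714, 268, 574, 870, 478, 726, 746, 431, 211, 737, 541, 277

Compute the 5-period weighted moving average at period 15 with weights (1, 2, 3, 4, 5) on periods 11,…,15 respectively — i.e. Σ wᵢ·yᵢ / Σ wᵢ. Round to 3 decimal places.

Weighted sum: 1·746 + 2·431 + 3·211 + 4·737 + 5·541 = 746 + 862 + 633 + 2948 + 2705 = 7894
Weight total: 1 + 2 + 3 + 4 + 5 = 15
WMA = 7894 / 15 = 526.267

526.267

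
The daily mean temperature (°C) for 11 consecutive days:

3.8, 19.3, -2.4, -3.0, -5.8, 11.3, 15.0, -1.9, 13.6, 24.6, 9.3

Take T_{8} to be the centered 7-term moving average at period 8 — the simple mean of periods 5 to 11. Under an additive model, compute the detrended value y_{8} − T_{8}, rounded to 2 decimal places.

-11.34

Trend T_8 = ((-5.8) + 11.3 + 15.0 + (-1.9) + 13.6 + 24.6 + 9.3) / 7 = 66.1/7 = 9.4429
Detrended value: -1.9 − 9.4429 = -11.34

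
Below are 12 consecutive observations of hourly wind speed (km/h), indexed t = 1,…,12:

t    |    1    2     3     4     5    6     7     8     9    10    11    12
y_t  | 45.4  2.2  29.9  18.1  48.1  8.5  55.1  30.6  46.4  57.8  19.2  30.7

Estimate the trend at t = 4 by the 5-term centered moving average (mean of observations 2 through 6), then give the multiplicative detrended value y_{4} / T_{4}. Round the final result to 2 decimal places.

0.85

Trend T_4 = (2.2 + 29.9 + 18.1 + 48.1 + 8.5) / 5 = 106.8/5 = 21.3600
Ratio to trend: 18.1 / 21.3600 = 0.85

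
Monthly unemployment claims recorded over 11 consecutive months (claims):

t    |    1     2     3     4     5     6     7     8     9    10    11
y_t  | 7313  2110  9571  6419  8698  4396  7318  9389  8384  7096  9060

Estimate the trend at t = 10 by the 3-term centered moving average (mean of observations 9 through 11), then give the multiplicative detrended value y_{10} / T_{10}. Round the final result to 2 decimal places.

0.87

Trend T_10 = (8384 + 7096 + 9060) / 3 = 24540/3 = 8180.0000
Ratio to trend: 7096 / 8180.0000 = 0.87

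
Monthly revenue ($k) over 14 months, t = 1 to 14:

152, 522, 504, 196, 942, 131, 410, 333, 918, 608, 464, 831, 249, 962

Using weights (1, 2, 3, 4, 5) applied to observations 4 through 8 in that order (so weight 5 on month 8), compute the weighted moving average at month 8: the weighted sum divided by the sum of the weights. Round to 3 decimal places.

Weighted sum: 1·196 + 2·942 + 3·131 + 4·410 + 5·333 = 196 + 1884 + 393 + 1640 + 1665 = 5778
Weight total: 1 + 2 + 3 + 4 + 5 = 15
WMA = 5778 / 15 = 385.200

385.200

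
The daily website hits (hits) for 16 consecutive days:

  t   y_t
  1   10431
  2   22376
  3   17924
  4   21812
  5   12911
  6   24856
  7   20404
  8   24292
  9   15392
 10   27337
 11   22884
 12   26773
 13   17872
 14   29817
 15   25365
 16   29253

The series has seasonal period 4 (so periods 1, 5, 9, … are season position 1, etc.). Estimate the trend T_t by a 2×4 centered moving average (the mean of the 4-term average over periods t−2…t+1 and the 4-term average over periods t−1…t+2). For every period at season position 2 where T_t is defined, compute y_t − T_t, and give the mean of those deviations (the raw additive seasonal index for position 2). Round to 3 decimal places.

Season position 2 occurs at t = 6, 10, 14 (where T_t is defined).
t=6: T_6 = 20305.75000; y_6 − T_6 = 24856 − 20305.75000 = 4550.25000
t=10: T_10 = 22786.37500; y_10 − T_10 = 27337 − 22786.37500 = 4550.62500
t=14: T_14 = 25266.75000; y_14 − T_14 = 29817 − 25266.75000 = 4550.25000
Mean deviation: (4550.25000 + 4550.62500 + 4550.25000) / 3 = 4550.375

4550.375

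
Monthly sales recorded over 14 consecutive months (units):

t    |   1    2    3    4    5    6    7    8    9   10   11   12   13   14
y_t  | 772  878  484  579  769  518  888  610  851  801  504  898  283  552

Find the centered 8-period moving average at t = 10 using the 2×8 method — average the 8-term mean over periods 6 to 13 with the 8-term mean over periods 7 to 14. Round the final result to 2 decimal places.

671.25

Sum over 6–13: 518 + 888 + 610 + 851 + 801 + 504 + 898 + 283 = 5353
Sum over 7–14: 888 + 610 + 851 + 801 + 504 + 898 + 283 + 552 = 5387
CMA at t=10 = (5353 + 5387) / (2·8) = 10740 / 16 = 671.25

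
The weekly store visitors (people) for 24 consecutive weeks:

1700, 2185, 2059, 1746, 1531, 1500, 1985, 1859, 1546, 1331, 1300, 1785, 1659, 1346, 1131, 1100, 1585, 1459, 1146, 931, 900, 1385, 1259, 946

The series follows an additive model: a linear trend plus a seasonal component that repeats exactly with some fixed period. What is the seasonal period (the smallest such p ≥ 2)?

5

First differences y_{t+1} − y_t: 485, -126, -313, -215, -31, 485, -126, -313, -215, -31, 485, -126, …
The difference pattern repeats every 5 terms and not for any smaller step, so p = 5.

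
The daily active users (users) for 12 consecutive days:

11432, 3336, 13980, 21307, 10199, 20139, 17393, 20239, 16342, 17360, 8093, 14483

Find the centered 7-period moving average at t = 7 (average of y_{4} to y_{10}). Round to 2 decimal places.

17568.43

Sum of periods 4–10: 21307 + 10199 + 20139 + 17393 + 20239 + 16342 + 17360 = 122979
Divide by 7: 122979 / 7 = 17568.43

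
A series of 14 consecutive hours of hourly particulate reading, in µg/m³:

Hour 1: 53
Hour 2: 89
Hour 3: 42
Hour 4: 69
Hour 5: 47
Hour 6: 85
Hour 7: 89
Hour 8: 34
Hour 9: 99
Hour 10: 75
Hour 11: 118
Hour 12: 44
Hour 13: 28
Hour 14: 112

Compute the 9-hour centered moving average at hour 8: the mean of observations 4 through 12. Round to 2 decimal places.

73.33

Sum of periods 4–12: 69 + 47 + 85 + 89 + 34 + 99 + 75 + 118 + 44 = 660
Divide by 9: 660 / 9 = 73.33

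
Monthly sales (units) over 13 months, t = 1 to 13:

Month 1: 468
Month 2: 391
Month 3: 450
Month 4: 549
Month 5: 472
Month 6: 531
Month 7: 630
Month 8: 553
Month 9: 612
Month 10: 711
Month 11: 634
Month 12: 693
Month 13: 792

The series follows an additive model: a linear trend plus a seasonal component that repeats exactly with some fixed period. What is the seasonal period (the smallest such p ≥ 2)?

3

First differences y_{t+1} − y_t: -77, 59, 99, -77, 59, 99, -77, 59, …
The difference pattern repeats every 3 terms and not for any smaller step, so p = 3.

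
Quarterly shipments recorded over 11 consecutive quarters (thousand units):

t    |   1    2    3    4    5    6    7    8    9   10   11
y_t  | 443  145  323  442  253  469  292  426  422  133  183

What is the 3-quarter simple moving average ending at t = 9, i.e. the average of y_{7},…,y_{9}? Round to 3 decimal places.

Sum of periods 7–9: 292 + 426 + 422 = 1140
Divide by 3: 1140 / 3 = 380.000

380.000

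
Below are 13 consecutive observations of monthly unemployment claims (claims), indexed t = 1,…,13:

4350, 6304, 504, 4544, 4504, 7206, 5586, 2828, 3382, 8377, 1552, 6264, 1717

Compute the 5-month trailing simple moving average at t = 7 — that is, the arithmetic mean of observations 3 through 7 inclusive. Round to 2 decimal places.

4468.80

Sum of periods 3–7: 504 + 4544 + 4504 + 7206 + 5586 = 22344
Divide by 5: 22344 / 5 = 4468.80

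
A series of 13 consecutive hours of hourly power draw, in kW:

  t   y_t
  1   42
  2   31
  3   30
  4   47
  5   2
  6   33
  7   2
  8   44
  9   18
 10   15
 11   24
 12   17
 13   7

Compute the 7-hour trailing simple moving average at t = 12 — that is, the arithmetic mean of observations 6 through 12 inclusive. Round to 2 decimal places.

21.86

Sum of periods 6–12: 33 + 2 + 44 + 18 + 15 + 24 + 17 = 153
Divide by 7: 153 / 7 = 21.86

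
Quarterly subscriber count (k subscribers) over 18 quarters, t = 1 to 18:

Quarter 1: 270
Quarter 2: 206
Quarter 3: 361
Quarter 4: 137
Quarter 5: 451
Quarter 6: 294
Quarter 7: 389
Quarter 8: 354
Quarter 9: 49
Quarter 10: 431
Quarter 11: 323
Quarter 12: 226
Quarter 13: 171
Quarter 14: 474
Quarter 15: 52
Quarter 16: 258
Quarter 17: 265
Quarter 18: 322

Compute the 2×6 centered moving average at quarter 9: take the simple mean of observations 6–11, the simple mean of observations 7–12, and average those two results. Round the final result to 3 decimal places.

Sum over 6–11: 294 + 389 + 354 + 49 + 431 + 323 = 1840
Sum over 7–12: 389 + 354 + 49 + 431 + 323 + 226 = 1772
CMA at t=9 = (1840 + 1772) / (2·6) = 3612 / 12 = 301.000

301.000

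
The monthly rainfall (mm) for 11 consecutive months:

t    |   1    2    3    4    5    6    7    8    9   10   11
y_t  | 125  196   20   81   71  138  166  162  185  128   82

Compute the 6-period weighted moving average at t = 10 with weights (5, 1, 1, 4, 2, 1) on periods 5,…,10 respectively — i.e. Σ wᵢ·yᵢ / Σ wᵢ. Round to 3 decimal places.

Weighted sum: 5·71 + 1·138 + 1·166 + 4·162 + 2·185 + 1·128 = 355 + 138 + 166 + 648 + 370 + 128 = 1805
Weight total: 5 + 1 + 1 + 4 + 2 + 1 = 14
WMA = 1805 / 14 = 128.929

128.929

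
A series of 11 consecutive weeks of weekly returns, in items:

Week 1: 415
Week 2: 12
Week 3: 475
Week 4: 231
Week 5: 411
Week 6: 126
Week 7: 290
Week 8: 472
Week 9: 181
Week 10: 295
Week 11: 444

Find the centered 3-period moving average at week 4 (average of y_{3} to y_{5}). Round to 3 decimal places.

372.333

Sum of periods 3–5: 475 + 231 + 411 = 1117
Divide by 3: 1117 / 3 = 372.333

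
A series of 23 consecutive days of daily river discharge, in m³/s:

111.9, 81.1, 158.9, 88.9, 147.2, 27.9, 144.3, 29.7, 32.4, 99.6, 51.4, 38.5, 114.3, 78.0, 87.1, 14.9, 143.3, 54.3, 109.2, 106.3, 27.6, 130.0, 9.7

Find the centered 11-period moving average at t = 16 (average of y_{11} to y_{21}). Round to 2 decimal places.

Sum of periods 11–21: 51.4 + 38.5 + 114.3 + 78.0 + 87.1 + 14.9 + 143.3 + 54.3 + 109.2 + 106.3 + 27.6 = 824.9
Divide by 11: 824.9 / 11 = 74.99

74.99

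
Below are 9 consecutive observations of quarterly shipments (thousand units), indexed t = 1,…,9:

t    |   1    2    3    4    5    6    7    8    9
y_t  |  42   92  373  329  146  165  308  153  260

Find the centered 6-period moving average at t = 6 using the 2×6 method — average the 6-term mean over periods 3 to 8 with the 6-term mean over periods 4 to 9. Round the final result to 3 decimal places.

Sum over 3–8: 373 + 329 + 146 + 165 + 308 + 153 = 1474
Sum over 4–9: 329 + 146 + 165 + 308 + 153 + 260 = 1361
CMA at t=6 = (1474 + 1361) / (2·6) = 2835 / 12 = 236.250

236.250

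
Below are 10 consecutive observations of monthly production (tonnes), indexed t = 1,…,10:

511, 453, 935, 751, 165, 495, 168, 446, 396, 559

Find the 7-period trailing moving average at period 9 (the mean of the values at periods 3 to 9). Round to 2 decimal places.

479.43

Sum of periods 3–9: 935 + 751 + 165 + 495 + 168 + 446 + 396 = 3356
Divide by 7: 3356 / 7 = 479.43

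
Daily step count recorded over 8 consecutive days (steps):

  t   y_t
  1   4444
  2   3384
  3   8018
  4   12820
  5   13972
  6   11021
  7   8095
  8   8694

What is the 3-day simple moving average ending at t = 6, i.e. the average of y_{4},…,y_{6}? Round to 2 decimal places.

12604.33

Sum of periods 4–6: 12820 + 13972 + 11021 = 37813
Divide by 3: 37813 / 3 = 12604.33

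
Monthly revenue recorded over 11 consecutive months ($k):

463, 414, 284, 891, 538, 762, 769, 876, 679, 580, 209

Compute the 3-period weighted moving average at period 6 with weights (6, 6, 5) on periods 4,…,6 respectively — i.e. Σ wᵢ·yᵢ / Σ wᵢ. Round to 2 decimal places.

728.47

Weighted sum: 6·891 + 6·538 + 5·762 = 5346 + 3228 + 3810 = 12384
Weight total: 6 + 6 + 5 = 17
WMA = 12384 / 17 = 728.47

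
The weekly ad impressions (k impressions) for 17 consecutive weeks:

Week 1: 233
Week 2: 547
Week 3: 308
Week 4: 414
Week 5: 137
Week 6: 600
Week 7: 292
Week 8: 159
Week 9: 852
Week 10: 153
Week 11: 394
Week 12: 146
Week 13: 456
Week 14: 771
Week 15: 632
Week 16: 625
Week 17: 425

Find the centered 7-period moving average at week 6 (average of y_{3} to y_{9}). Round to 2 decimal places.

Sum of periods 3–9: 308 + 414 + 137 + 600 + 292 + 159 + 852 = 2762
Divide by 7: 2762 / 7 = 394.57

394.57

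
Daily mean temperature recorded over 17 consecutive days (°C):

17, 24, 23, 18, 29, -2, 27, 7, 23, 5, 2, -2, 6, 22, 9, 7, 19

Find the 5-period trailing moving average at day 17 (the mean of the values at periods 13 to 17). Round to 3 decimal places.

12.600

Sum of periods 13–17: 6 + 22 + 9 + 7 + 19 = 63
Divide by 5: 63 / 5 = 12.600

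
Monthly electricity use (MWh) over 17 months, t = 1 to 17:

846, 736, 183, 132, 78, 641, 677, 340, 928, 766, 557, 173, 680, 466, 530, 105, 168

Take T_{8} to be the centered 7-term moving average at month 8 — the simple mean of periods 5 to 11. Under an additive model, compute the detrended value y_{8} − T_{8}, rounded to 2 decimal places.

Trend T_8 = (78 + 641 + 677 + 340 + 928 + 766 + 557) / 7 = 3987/7 = 569.5714
Detrended value: 340 − 569.5714 = -229.57

-229.57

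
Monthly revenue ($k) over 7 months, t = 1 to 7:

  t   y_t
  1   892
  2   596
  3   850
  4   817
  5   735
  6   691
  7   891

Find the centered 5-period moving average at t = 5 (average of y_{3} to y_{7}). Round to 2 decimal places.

Sum of periods 3–7: 850 + 817 + 735 + 691 + 891 = 3984
Divide by 5: 3984 / 5 = 796.80

796.80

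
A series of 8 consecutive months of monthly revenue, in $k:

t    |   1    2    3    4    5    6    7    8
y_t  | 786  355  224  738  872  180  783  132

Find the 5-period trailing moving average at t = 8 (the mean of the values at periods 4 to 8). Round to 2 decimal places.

Sum of periods 4–8: 738 + 872 + 180 + 783 + 132 = 2705
Divide by 5: 2705 / 5 = 541.00

541.00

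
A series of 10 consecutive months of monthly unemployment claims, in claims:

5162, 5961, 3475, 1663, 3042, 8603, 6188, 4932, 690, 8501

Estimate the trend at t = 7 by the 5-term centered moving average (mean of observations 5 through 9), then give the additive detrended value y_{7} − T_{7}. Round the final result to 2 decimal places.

Trend T_7 = (3042 + 8603 + 6188 + 4932 + 690) / 5 = 23455/5 = 4691.0000
Detrended value: 6188 − 4691.0000 = 1497.00

1497.00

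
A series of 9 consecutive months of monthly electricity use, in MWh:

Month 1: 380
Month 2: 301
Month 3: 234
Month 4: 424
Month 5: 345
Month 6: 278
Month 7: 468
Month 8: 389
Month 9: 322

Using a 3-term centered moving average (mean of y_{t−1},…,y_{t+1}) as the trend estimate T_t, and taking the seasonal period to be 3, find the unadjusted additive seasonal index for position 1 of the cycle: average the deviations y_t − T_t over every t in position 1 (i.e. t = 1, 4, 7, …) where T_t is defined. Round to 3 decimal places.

Season position 1 occurs at t = 4, 7 (where T_t is defined).
t=4: T_4 = 334.33333; y_4 − T_4 = 424 − 334.33333 = 89.66667
t=7: T_7 = 378.33333; y_7 − T_7 = 468 − 378.33333 = 89.66667
Mean deviation: (89.66667 + 89.66667) / 2 = 89.667

89.667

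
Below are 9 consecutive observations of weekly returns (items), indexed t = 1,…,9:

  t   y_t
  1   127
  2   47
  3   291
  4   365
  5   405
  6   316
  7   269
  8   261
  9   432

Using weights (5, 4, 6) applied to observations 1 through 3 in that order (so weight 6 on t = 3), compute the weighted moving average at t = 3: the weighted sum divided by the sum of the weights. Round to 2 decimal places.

Weighted sum: 5·127 + 4·47 + 6·291 = 635 + 188 + 1746 = 2569
Weight total: 5 + 4 + 6 = 15
WMA = 2569 / 15 = 171.27

171.27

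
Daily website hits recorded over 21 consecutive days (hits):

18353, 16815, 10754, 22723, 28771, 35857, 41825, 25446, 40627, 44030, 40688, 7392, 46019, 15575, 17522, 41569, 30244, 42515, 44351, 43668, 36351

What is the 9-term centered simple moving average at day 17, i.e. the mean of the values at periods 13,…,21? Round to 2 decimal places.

Sum of periods 13–21: 46019 + 15575 + 17522 + 41569 + 30244 + 42515 + 44351 + 43668 + 36351 = 317814
Divide by 9: 317814 / 9 = 35312.67

35312.67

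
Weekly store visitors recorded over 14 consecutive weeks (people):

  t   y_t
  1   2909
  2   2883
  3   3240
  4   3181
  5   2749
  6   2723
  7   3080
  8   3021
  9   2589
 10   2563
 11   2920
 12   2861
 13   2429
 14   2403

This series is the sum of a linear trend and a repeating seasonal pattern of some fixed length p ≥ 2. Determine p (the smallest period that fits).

4

First differences y_{t+1} − y_t: -26, 357, -59, -432, -26, 357, -59, -432, -26, 357, …
The difference pattern repeats every 4 terms and not for any smaller step, so p = 4.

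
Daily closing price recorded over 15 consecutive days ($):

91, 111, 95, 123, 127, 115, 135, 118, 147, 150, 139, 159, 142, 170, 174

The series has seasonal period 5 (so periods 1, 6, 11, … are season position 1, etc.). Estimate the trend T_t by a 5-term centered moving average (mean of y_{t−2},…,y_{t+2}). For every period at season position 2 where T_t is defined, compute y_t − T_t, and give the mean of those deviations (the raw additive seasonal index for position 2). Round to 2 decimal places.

Season position 2 occurs at t = 7, 12 (where T_t is defined).
t=7: T_7 = 128.4000; y_7 − T_7 = 135 − 128.4000 = 6.6000
t=12: T_12 = 152.0000; y_12 − T_12 = 159 − 152.0000 = 7.0000
Mean deviation: (6.6000 + 7.0000) / 2 = 6.80

6.80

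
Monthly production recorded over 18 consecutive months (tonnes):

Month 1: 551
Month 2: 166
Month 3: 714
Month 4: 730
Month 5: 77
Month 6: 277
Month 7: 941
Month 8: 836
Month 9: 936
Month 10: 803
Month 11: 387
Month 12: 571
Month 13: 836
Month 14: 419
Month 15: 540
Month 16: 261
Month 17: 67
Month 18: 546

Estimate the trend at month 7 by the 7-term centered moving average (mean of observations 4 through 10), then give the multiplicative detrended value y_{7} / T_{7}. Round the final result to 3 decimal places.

Trend T_7 = (730 + 77 + 277 + 941 + 836 + 936 + 803) / 7 = 4600/7 = 657.14286
Ratio to trend: 941 / 657.14286 = 1.432

1.432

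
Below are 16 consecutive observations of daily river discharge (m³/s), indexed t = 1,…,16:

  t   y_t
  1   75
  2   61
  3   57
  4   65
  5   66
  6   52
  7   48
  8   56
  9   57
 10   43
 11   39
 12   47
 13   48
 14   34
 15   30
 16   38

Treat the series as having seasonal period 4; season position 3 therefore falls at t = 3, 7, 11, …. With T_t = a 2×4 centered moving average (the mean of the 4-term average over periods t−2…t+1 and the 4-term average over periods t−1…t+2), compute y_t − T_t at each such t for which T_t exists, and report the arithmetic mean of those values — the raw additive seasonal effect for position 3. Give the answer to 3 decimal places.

Season position 3 occurs at t = 3, 7, 11 (where T_t is defined).
t=3: T_3 = 63.37500; y_3 − T_3 = 57 − 63.37500 = -6.37500
t=7: T_7 = 54.37500; y_7 − T_7 = 48 − 54.37500 = -6.37500
t=11: T_11 = 45.37500; y_11 − T_11 = 39 − 45.37500 = -6.37500
Mean deviation: (-6.37500 + -6.37500 + -6.37500) / 3 = -6.375

-6.375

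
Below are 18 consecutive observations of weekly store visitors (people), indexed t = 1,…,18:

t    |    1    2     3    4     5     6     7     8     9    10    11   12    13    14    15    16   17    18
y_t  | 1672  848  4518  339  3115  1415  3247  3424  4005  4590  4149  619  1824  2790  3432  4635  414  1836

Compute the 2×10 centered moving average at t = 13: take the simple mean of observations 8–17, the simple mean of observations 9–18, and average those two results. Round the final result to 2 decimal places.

Sum over 8–17: 3424 + 4005 + 4590 + 4149 + 619 + 1824 + 2790 + 3432 + 4635 + 414 = 29882
Sum over 9–18: 4005 + 4590 + 4149 + 619 + 1824 + 2790 + 3432 + 4635 + 414 + 1836 = 28294
CMA at t=13 = (29882 + 28294) / (2·10) = 58176 / 20 = 2908.80

2908.80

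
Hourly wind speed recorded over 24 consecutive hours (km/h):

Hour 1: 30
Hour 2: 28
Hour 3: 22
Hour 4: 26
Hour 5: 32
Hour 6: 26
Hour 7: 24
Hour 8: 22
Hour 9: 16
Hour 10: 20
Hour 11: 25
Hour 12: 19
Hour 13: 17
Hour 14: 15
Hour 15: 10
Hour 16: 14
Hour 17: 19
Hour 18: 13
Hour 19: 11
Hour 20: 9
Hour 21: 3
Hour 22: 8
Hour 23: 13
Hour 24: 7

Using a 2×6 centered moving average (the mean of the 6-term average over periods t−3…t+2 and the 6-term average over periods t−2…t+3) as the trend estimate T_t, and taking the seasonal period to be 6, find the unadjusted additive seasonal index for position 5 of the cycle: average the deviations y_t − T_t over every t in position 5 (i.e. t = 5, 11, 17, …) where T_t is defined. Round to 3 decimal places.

Season position 5 occurs at t = 5, 11, 17 (where T_t is defined).
t=5: T_5 = 25.83333; y_5 − T_5 = 32 − 25.83333 = 6.16667
t=11: T_11 = 19.25000; y_11 − T_11 = 25 − 19.25000 = 5.75000
t=17: T_17 = 13.16667; y_17 − T_17 = 19 − 13.16667 = 5.83333
Mean deviation: (6.16667 + 5.75000 + 5.83333) / 3 = 5.917

5.917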